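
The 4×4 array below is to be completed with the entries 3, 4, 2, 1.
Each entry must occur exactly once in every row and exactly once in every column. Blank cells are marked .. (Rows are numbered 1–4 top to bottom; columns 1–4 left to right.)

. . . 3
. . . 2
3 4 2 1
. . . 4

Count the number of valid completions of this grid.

Row 1, column 1: eliminating its row and column leaves {4, 2, 1}.
Row 1, column 2: eliminating its row and column leaves {2, 1}.
Row 1, column 3: eliminating its row and column leaves {4, 1}.
Row 2, column 1: eliminating its row and column leaves {4, 1}.
Row 2, column 2: eliminating its row and column leaves {3, 1}.
Row 2, column 3: eliminating its row and column leaves {3, 4, 1}.
Row 4, column 1: eliminating its row and column leaves {2, 1}.
Row 4, column 2: eliminating its row and column leaves {3, 2, 1}.
Row 4, column 3: eliminating its row and column leaves {3, 1}.
Enumerating the assignments across these blanks that avoid any row or column repeat gives 4 completions.

4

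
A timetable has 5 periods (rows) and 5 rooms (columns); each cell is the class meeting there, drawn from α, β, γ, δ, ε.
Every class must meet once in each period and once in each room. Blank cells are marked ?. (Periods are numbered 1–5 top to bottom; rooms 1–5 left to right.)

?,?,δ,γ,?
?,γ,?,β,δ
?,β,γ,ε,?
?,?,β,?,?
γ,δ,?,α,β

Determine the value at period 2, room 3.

α

Period 3, room 5: period 3 has {β, γ, ε} and room 5 has {β, δ}, leaving only α.
Period 1, room 5: period 1 has {γ, δ} and room 5 has {α, β, δ}, leaving only ε.
Period 1, room 2: period 1 has {γ, δ, ε} and room 2 has {β, γ, δ}, leaving only α.
Period 1, room 1: period 1 has {α, γ, δ, ε} and room 1 has {γ}, leaving only β.
Period 3, room 1: period 3 has {α, β, γ, ε} and room 1 has {β, γ}, leaving only δ.
Period 4, room 2: period 4 has {β} and room 2 has {α, β, γ, δ}, leaving only ε.
Period 4, room 1: period 4 has {β, ε} and room 1 has {β, γ, δ}, leaving only α.
Period 2, room 1: period 2 has {β, γ, δ} and room 1 has {α, β, γ, δ}, leaving only ε.
Period 2 already has {β, γ, δ, ε} and room 3 already has {β, γ, δ}, so period 2, room 3 must be α.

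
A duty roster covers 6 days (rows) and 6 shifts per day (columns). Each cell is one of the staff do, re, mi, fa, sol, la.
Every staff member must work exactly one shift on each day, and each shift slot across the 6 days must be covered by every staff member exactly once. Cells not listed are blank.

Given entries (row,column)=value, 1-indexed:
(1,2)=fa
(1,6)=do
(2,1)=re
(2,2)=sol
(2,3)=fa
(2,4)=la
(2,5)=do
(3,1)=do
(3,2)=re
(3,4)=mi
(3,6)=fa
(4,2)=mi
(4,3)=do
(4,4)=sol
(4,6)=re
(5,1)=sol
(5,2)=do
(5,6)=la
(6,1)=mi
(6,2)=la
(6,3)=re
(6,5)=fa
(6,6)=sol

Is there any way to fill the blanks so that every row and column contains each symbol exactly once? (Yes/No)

Yes

No day or shift among the givens repeats a symbol, and propagating forced cells runs into no contradiction.
One valid completion exists (for instance, la fa sol re mi do / re sol fa la do mi / do re la mi sol fa / fa mi do sol la re / sol do mi fa re la / mi la re do fa sol).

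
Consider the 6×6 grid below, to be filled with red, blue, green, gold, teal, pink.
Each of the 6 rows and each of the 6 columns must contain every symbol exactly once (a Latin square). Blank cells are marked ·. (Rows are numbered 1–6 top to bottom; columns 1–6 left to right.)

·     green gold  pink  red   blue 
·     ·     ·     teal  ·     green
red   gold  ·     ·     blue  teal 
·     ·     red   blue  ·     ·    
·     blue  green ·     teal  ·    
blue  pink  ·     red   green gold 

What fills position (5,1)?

pink

Row 1, column 1: row 1 has {red, blue, green, gold, pink} and column 1 has {red, blue}, leaving only teal.
Row 2, column 2: row 2 has {green, teal} and column 2 has {blue, green, gold, pink}, leaving only red.
Row 3, column 3: row 3 has {red, blue, gold, teal} and column 3 has {red, green, gold}, leaving only pink.
Row 2, column 3: row 2 has {red, green, teal} and column 3 has {red, green, gold, pink}, leaving only blue.
Row 3, column 4: row 3 has {red, blue, gold, teal, pink} and column 4 has {red, blue, teal, pink}, leaving only green.
Row 4, column 2: row 4 has {red, blue} and column 2 has {red, blue, green, gold, pink}, leaving only teal.
Row 4, column 6: row 4 has {red, blue, teal} and column 6 has {blue, green, gold, teal}, leaving only pink.
Row 4, column 5: row 4 has {red, blue, teal, pink} and column 5 has {red, blue, green, teal}, leaving only gold.
Row 2, column 5: row 2 has {red, blue, green, teal} and column 5 has {red, blue, green, gold, teal}, leaving only pink.
Row 2, column 1: row 2 has {red, blue, green, teal, pink} and column 1 has {red, blue, teal}, leaving only gold.
Row 5 already has {blue, green, teal} and column 1 already has {red, blue, gold, teal}, so row 5, column 1 must be pink.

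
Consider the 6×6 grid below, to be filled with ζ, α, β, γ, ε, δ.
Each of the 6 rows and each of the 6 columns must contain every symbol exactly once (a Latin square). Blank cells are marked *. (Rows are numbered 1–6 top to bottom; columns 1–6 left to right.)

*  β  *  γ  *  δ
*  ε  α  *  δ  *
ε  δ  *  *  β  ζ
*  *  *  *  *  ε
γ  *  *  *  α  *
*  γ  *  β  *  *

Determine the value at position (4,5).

Row 2, column 4: row 2 has {α, ε, δ} and column 4 has {β, γ}, leaving only ζ.
Row 2, column 1: row 2 has {ζ, α, ε, δ} and column 1 has {γ, ε}, leaving only β.
Row 2, column 6: row 2 has {ζ, α, β, ε, δ} and column 6 has {ζ, ε, δ}, leaving only γ.
Row 3, column 3: row 3 has {ζ, β, ε, δ} and column 3 has {α}, leaving only γ.
Row 3, column 4: row 3 has {ζ, β, γ, ε, δ} and column 4 has {ζ, β, γ}, leaving only α.
Row 4, column 4: row 4 has {ε} and column 4 has {ζ, α, β, γ}, leaving only δ.
Row 5, column 2: row 5 has {α, γ} and column 2 has {β, γ, ε, δ}, leaving only ζ.
Row 4, column 2: row 4 has {ε, δ} and column 2 has {ζ, β, γ, ε, δ}, leaving only α.
Row 4, column 1: row 4 has {α, ε, δ} and column 1 has {β, γ, ε}, leaving only ζ.
Row 4 already has {ζ, α, ε, δ} and column 5 already has {α, β, δ}, so row 4, column 5 must be γ.

γ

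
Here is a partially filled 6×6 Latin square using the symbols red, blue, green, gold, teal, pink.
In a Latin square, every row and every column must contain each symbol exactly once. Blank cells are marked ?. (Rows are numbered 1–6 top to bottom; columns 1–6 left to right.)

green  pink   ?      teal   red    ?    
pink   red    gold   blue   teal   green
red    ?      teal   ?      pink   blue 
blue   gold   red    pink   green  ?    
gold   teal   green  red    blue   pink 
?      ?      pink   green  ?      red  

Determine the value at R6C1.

teal

Row 6 already has {red, green, pink} and column 1 already has {red, blue, green, gold, pink}, so row 6, column 1 must be teal.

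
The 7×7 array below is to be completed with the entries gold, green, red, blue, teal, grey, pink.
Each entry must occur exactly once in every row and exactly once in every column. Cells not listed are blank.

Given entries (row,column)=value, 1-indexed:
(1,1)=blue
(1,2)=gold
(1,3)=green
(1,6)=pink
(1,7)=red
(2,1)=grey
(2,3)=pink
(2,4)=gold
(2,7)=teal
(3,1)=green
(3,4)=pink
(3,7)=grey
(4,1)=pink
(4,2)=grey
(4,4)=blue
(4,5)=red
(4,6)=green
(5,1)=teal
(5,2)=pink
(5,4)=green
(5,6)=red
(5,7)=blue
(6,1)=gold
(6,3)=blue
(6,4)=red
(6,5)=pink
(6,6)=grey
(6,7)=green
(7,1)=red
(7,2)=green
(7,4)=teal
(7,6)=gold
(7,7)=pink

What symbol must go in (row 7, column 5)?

Row 1, column 4: row 1 has {gold, green, red, blue, pink} and column 4 has {gold, green, red, blue, teal, pink}, leaving only grey.
Row 1, column 5: row 1 has {gold, green, red, blue, grey, pink} and column 5 has {red, pink}, leaving only teal.
Row 2, column 6: row 2 has {gold, teal, grey, pink} and column 6 has {gold, green, red, grey, pink}, leaving only blue.
Row 2, column 2: row 2 has {gold, blue, teal, grey, pink} and column 2 has {gold, green, grey, pink}, leaving only red.
Row 2, column 5: row 2 has {gold, red, blue, teal, grey, pink} and column 5 has {red, teal, pink}, leaving only green.
Row 3, column 6: row 3 has {green, grey, pink} and column 6 has {gold, green, red, blue, grey, pink}, leaving only teal.
Row 3, column 2: row 3 has {green, teal, grey, pink} and column 2 has {gold, green, red, grey, pink}, leaving only blue.
Row 3, column 5: row 3 has {green, blue, teal, grey, pink} and column 5 has {green, red, teal, pink}, leaving only gold.
Row 3, column 3: row 3 has {gold, green, blue, teal, grey, pink} and column 3 has {green, blue, pink}, leaving only red.
Row 4, column 7: row 4 has {green, red, blue, grey, pink} and column 7 has {green, red, blue, teal, grey, pink}, leaving only gold.
Row 4, column 3: row 4 has {gold, green, red, blue, grey, pink} and column 3 has {green, red, blue, pink}, leaving only teal.
Row 5, column 5: row 5 has {green, red, blue, teal, pink} and column 5 has {gold, green, red, teal, pink}, leaving only grey.
Row 7 already has {gold, green, red, teal, pink} and column 5 already has {gold, green, red, teal, grey, pink}, so row 7, column 5 must be blue.

blue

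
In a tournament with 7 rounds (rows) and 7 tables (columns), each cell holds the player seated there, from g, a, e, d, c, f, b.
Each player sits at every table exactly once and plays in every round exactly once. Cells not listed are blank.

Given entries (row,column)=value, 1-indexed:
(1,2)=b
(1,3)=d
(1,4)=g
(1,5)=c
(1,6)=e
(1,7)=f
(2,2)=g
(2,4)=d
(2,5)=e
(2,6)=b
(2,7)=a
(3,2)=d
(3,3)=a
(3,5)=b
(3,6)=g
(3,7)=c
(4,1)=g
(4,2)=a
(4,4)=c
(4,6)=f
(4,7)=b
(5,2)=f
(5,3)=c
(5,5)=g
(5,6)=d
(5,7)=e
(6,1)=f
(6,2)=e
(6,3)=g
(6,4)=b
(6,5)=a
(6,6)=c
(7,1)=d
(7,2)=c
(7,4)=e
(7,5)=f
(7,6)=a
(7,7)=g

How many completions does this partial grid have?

Round 1, table 1: eliminating its round and table leaves {a}.
Round 2, table 1: eliminating its round and table leaves {c}.
Round 2, table 3: eliminating its round and table leaves {f}.
Round 3, table 1: eliminating its round and table leaves {e}.
Round 3, table 4: eliminating its round and table leaves {f}.
Round 4, table 3: eliminating its round and table leaves {e}.
Round 4, table 5: eliminating its round and table leaves {d}.
Round 5, table 1: eliminating its round and table leaves {a, b}.
Round 5, table 4: eliminating its round and table leaves {a}.
Round 6, table 7: eliminating its round and table leaves {d}.
Round 7, table 3: eliminating its round and table leaves {b}.
Only one assignment across all blanks avoids any round or table repeat, giving 1 completion.

1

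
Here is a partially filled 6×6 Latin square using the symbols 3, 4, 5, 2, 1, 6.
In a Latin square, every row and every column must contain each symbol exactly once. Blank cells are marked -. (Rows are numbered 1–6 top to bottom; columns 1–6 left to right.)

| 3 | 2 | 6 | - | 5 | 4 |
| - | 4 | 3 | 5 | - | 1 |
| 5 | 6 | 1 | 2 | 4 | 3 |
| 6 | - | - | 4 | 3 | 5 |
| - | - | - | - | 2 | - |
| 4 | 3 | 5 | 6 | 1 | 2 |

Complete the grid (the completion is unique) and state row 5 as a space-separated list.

1 5 4 3 2 6

Row 5, column 1: row 5 has {2} and column 1 has {3, 4, 5, 6}, leaving only 1.
Row 5, column 2: row 5 has {2, 1} and column 2 has {3, 4, 2, 6}, leaving only 5.
Row 5, column 3: row 5 has {5, 2, 1} and column 3 has {3, 5, 1, 6}, leaving only 4.
Row 5, column 4: row 5 has {4, 5, 2, 1} and column 4 has {4, 5, 2, 6}, leaving only 3.
Row 5, column 6: row 5 has {3, 4, 5, 2, 1} and column 6 has {3, 4, 5, 2, 1}, leaving only 6.
So row 5 reads: 1 5 4 3 2 6.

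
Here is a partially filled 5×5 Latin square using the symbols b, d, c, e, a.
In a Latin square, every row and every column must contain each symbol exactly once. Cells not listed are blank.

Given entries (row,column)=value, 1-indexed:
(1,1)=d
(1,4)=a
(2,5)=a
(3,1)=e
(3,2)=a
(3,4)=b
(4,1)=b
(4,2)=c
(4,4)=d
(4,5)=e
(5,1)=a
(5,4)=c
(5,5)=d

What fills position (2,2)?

d

Row 2, column 1: row 2 has {a} and column 1 has {b, d, e, a}, leaving only c.
Row 2, column 4: row 2 has {c, a} and column 4 has {b, d, c, a}, leaving only e.
Row 3, column 5: row 3 has {b, e, a} and column 5 has {d, e, a}, leaving only c.
Row 1, column 5: row 1 has {d, a} and column 5 has {d, c, e, a}, leaving only b.
Row 1, column 2: row 1 has {b, d, a} and column 2 has {c, a}, leaving only e.
Row 1, column 3: row 1 has {b, d, e, a} and column 3 has {}, leaving only c.
Row 3, column 3: row 3 has {b, c, e, a} and column 3 has {c}, leaving only d.
Row 2, column 3: row 2 has {c, e, a} and column 3 has {d, c}, leaving only b.
Row 2 already has {b, c, e, a} and column 2 already has {c, e, a}, so row 2, column 2 must be d.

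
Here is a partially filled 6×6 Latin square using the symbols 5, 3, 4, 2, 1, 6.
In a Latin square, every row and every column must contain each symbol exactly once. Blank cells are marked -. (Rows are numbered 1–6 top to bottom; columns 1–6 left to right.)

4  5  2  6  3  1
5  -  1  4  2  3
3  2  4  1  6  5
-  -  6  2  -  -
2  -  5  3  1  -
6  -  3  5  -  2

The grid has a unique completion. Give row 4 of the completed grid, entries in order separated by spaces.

Row 4, column 1: row 4 has {2, 6} and column 1 has {5, 3, 4, 2, 6}, leaving only 1.
Row 4, column 6: row 4 has {2, 1, 6} and column 6 has {5, 3, 2, 1}, leaving only 4.
Row 4, column 2: row 4 has {4, 2, 1, 6} and column 2 has {5, 2}, leaving only 3.
Row 4, column 5: row 4 has {3, 4, 2, 1, 6} and column 5 has {3, 2, 1, 6}, leaving only 5.
So row 4 reads: 1 3 6 2 5 4.

1 3 6 2 5 4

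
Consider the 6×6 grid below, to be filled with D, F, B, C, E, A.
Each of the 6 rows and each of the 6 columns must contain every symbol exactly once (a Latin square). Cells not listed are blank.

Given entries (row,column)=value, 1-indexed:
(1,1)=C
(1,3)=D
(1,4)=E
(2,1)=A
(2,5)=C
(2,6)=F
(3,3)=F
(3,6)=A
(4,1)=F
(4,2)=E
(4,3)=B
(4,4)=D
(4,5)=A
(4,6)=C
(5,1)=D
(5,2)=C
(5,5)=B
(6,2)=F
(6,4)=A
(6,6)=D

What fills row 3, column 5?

Row 1, column 5: row 1 has {D, C, E} and column 5 has {B, C, A}, leaving only F.
Row 1, column 6: row 1 has {D, F, C, E} and column 6 has {D, F, C, A}, leaving only B.
Row 1, column 2: row 1 has {D, F, B, C, E} and column 2 has {F, C, E}, leaving only A.
Row 2, column 3: row 2 has {F, C, A} and column 3 has {D, F, B}, leaving only E.
Row 2, column 4: row 2 has {F, C, E, A} and column 4 has {D, E, A}, leaving only B.
Row 2, column 2: row 2 has {F, B, C, E, A} and column 2 has {F, C, E, A}, leaving only D.
Row 3, column 2: row 3 has {F, A} and column 2 has {D, F, C, E, A}, leaving only B.
Row 3, column 1: row 3 has {F, B, A} and column 1 has {D, F, C, A}, leaving only E.
Row 3 already has {F, B, E, A} and column 5 already has {F, B, C, A}, so row 3, column 5 must be D.

D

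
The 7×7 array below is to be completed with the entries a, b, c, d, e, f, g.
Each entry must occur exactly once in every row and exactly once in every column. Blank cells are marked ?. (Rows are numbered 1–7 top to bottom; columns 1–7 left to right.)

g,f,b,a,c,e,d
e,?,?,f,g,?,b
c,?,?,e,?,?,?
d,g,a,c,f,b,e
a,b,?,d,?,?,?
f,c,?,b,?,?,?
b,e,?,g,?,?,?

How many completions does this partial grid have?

Row 2, column 2: eliminating its row and column leaves {a, d}.
Row 2, column 3: eliminating its row and column leaves {c, d}.
Row 2, column 6: eliminating its row and column leaves {a, c, d}.
Row 3, column 2: eliminating its row and column leaves {a, d}.
Row 3, column 3: eliminating its row and column leaves {d, f, g}.
Row 3, column 5: eliminating its row and column leaves {a, b, d}.
Row 3, column 6: eliminating its row and column leaves {a, d, f, g}.
Row 3, column 7: eliminating its row and column leaves {a, f, g}.
Row 5, column 3: eliminating its row and column leaves {c, e, f, g}.
Row 5, column 5: eliminating its row and column leaves {e}.
Row 5, column 6: eliminating its row and column leaves {c, f, g}.
Row 5, column 7: eliminating its row and column leaves {c, f, g}.
Row 6, column 3: eliminating its row and column leaves {d, e, g}.
Row 6, column 5: eliminating its row and column leaves {a, d, e}.
Row 6, column 6: eliminating its row and column leaves {a, d, g}.
Row 6, column 7: eliminating its row and column leaves {a, g}.
Row 7, column 3: eliminating its row and column leaves {c, d, f}.
Row 7, column 5: eliminating its row and column leaves {a, d}.
Row 7, column 6: eliminating its row and column leaves {a, c, d, f}.
Row 7, column 7: eliminating its row and column leaves {a, c, f}.
Enumerating the assignments across these blanks that avoid any row or column repeat gives 20 completions.

20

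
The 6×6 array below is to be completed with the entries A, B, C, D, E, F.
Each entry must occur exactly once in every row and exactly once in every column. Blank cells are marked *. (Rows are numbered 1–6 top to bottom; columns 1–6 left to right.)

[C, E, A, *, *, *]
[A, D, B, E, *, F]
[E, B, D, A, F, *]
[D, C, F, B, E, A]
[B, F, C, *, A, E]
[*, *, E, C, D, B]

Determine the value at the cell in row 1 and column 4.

F

Row 1, column 5: row 1 has {A, C, E} and column 5 has {A, D, E, F}, leaving only B.
Row 1, column 6: row 1 has {A, B, C, E} and column 6 has {A, B, E, F}, leaving only D.
Row 1 already has {A, B, C, D, E} and column 4 already has {A, B, C, E}, so row 1, column 4 must be F.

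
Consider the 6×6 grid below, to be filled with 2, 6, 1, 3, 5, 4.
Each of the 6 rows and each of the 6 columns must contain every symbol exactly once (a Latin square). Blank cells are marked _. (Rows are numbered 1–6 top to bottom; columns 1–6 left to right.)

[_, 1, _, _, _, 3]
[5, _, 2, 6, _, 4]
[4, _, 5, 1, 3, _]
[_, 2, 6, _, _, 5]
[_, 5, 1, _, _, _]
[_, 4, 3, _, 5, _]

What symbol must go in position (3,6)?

2

Row 1, column 3: row 1 has {1, 3} and column 3 has {2, 6, 1, 3, 5}, leaving only 4.
Row 2, column 2: row 2 has {2, 6, 5, 4} and column 2 has {2, 1, 5, 4}, leaving only 3.
Row 2, column 5: row 2 has {2, 6, 3, 5, 4} and column 5 has {3, 5}, leaving only 1.
Row 3, column 2: row 3 has {1, 3, 5, 4} and column 2 has {2, 1, 3, 5, 4}, leaving only 6.
Row 3 already has {6, 1, 3, 5, 4} and column 6 already has {3, 5, 4}, so row 3, column 6 must be 2.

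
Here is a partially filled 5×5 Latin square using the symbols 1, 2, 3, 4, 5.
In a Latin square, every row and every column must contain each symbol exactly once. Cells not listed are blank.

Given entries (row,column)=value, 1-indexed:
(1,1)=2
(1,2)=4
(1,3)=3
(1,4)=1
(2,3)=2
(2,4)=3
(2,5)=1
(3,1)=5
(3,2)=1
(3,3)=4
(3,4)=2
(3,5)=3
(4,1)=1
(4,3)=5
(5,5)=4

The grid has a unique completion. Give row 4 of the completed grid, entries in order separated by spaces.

1 3 5 4 2

Row 4, column 4: row 4 has {1, 5} and column 4 has {1, 2, 3}, leaving only 4.
Row 4, column 5: row 4 has {1, 4, 5} and column 5 has {1, 3, 4}, leaving only 2.
Row 4, column 2: row 4 has {1, 2, 4, 5} and column 2 has {1, 4}, leaving only 3.
So row 4 reads: 1 3 5 4 2.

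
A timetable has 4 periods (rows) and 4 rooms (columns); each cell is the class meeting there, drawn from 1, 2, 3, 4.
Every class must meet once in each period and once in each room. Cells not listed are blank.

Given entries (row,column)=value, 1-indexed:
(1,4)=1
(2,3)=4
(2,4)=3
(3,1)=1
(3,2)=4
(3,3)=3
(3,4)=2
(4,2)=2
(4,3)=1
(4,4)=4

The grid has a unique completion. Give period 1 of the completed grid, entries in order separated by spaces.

4 3 2 1

Period 1, room 2: period 1 has {1} and room 2 has {2, 4}, leaving only 3.
Period 1, room 3: period 1 has {1, 3} and room 3 has {1, 3, 4}, leaving only 2.
Period 1, room 1: period 1 has {1, 2, 3} and room 1 has {1}, leaving only 4.
So period 1 reads: 4 3 2 1.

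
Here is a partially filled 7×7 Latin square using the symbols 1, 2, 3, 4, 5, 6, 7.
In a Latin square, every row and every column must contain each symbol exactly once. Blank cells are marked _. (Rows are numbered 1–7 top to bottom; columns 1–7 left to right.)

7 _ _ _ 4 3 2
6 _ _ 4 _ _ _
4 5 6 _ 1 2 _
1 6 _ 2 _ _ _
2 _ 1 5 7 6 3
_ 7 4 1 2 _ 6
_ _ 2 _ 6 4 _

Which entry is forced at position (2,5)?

Row 1, column 2: row 1 has {2, 3, 4, 7} and column 2 has {5, 6, 7}, leaving only 1.
Row 1, column 3: row 1 has {1, 2, 3, 4, 7} and column 3 has {1, 2, 4, 6}, leaving only 5.
Row 1, column 4: row 1 has {1, 2, 3, 4, 5, 7} and column 4 has {1, 2, 4, 5}, leaving only 6.
Row 3, column 7: row 3 has {1, 2, 4, 5, 6} and column 7 has {2, 3, 6}, leaving only 7.
Row 3, column 4: row 3 has {1, 2, 4, 5, 6, 7} and column 4 has {1, 2, 4, 5, 6}, leaving only 3.
Row 5, column 2: row 5 has {1, 2, 3, 5, 6, 7} and column 2 has {1, 5, 6, 7}, leaving only 4.
Row 6, column 6: row 6 has {1, 2, 4, 6, 7} and column 6 has {2, 3, 4, 6}, leaving only 5.
Row 4, column 6: row 4 has {1, 2, 6} and column 6 has {2, 3, 4, 5, 6}, leaving only 7.
Row 2, column 6: row 2 has {4, 6} and column 6 has {2, 3, 4, 5, 6, 7}, leaving only 1.
Row 2, column 7: row 2 has {1, 4, 6} and column 7 has {2, 3, 6, 7}, leaving only 5.
Row 2 already has {1, 4, 5, 6} and column 5 already has {1, 2, 4, 6, 7}, so row 2, column 5 must be 3.

3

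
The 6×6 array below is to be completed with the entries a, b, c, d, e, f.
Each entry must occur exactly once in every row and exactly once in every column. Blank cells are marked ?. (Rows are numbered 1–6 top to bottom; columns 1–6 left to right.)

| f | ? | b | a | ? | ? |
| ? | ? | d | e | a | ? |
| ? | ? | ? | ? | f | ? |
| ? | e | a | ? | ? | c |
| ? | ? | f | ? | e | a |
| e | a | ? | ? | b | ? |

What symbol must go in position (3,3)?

e

Row 4, column 5: row 4 has {a, c, e} and column 5 has {a, b, e, f}, leaving only d.
Row 1, column 5: row 1 has {a, b, f} and column 5 has {a, b, d, e, f}, leaving only c.
Row 1, column 2: row 1 has {a, b, c, f} and column 2 has {a, e}, leaving only d.
Row 1, column 6: row 1 has {a, b, c, d, f} and column 6 has {a, c}, leaving only e.
Row 4, column 1: row 4 has {a, c, d, e} and column 1 has {e, f}, leaving only b.
Row 2, column 1: row 2 has {a, d, e} and column 1 has {b, e, f}, leaving only c.
Row 4, column 4: row 4 has {a, b, c, d, e} and column 4 has {a, e}, leaving only f.
Row 5, column 1: row 5 has {a, e, f} and column 1 has {b, c, e, f}, leaving only d.
Row 3, column 1: row 3 has {f} and column 1 has {b, c, d, e, f}, leaving only a.
Row 6, column 3: row 6 has {a, b, e} and column 3 has {a, b, d, f}, leaving only c.
Row 3 already has {a, f} and column 3 already has {a, b, c, d, f}, so row 3, column 3 must be e.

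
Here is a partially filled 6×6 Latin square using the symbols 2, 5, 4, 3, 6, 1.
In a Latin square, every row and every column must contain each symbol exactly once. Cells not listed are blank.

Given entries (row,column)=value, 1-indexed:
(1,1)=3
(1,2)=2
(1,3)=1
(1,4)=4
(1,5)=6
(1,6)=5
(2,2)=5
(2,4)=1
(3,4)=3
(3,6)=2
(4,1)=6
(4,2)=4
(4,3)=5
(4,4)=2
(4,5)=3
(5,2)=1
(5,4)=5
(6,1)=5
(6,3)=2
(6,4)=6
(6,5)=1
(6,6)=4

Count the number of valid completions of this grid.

Row 2, column 1: eliminating its row and column leaves {2, 4}.
Row 2, column 3: eliminating its row and column leaves {4, 3, 6}.
Row 2, column 5: eliminating its row and column leaves {2, 4}.
Row 2, column 6: eliminating its row and column leaves {3, 6}.
Row 3, column 1: eliminating its row and column leaves {4, 1}.
Row 3, column 2: eliminating its row and column leaves {6}.
Row 3, column 3: eliminating its row and column leaves {4, 6}.
Row 3, column 5: eliminating its row and column leaves {5, 4}.
Row 4, column 6: eliminating its row and column leaves {1}.
Row 5, column 1: eliminating its row and column leaves {2, 4}.
Row 5, column 3: eliminating its row and column leaves {4, 3, 6}.
Row 5, column 5: eliminating its row and column leaves {2, 4}.
Row 5, column 6: eliminating its row and column leaves {3, 6}.
Row 6, column 2: eliminating its row and column leaves {3}.
Enumerating the assignments across these blanks that avoid any row or column repeat gives 4 completions.

4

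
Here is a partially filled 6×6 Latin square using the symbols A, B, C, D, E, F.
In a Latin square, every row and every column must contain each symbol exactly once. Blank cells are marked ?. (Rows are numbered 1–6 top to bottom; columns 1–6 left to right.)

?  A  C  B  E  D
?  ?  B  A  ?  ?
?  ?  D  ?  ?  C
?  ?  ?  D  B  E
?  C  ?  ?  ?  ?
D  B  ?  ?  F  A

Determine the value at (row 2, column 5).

Row 1, column 1: row 1 has {A, B, C, D, E} and column 1 has {D}, leaving only F.
Row 2, column 6: row 2 has {A, B} and column 6 has {A, C, D, E}, leaving only F.
Row 3, column 5: row 3 has {C, D} and column 5 has {B, E, F}, leaving only A.
Row 4, column 2: row 4 has {B, D, E} and column 2 has {A, B, C}, leaving only F.
Row 3, column 2: row 3 has {A, C, D} and column 2 has {A, B, C, F}, leaving only E.
Row 2, column 2: row 2 has {A, B, F} and column 2 has {A, B, C, E, F}, leaving only D.
Row 2 already has {A, B, D, F} and column 5 already has {A, B, E, F}, so row 2, column 5 must be C.

C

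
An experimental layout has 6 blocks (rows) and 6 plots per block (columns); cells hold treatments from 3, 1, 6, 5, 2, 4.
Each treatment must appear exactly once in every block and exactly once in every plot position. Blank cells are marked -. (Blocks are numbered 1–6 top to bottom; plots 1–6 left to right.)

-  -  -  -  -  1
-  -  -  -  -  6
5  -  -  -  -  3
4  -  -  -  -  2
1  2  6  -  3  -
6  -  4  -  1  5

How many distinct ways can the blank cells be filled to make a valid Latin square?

26

Block 1, plot 1: eliminating its block and plot leaves {3, 2}.
Block 1, plot 2: eliminating its block and plot leaves {3, 6, 5, 4}.
Block 1, plot 3: eliminating its block and plot leaves {3, 5, 2}.
Block 1, plot 4: eliminating its block and plot leaves {3, 6, 5, 2, 4}.
Block 1, plot 5: eliminating its block and plot leaves {6, 5, 2, 4}.
Block 2, plot 1: eliminating its block and plot leaves {3, 2}.
Block 2, plot 2: eliminating its block and plot leaves {3, 1, 5, 4}.
Block 2, plot 3: eliminating its block and plot leaves {3, 1, 5, 2}.
Block 2, plot 4: eliminating its block and plot leaves {3, 1, 5, 2, 4}.
Block 2, plot 5: eliminating its block and plot leaves {5, 2, 4}.
Block 3, plot 2: eliminating its block and plot leaves {1, 6, 4}.
Block 3, plot 3: eliminating its block and plot leaves {1, 2}.
Block 3, plot 4: eliminating its block and plot leaves {1, 6, 2, 4}.
Block 3, plot 5: eliminating its block and plot leaves {6, 2, 4}.
Block 4, plot 2: eliminating its block and plot leaves {3, 1, 6, 5}.
Block 4, plot 3: eliminating its block and plot leaves {3, 1, 5}.
Block 4, plot 4: eliminating its block and plot leaves {3, 1, 6, 5}.
Block 4, plot 5: eliminating its block and plot leaves {6, 5}.
Block 5, plot 4: eliminating its block and plot leaves {5, 4}.
Block 5, plot 6: eliminating its block and plot leaves {4}.
Block 6, plot 2: eliminating its block and plot leaves {3}.
Block 6, plot 4: eliminating its block and plot leaves {3, 2}.
Enumerating the assignments across these blanks that avoid any block or plot repeat gives 26 completions.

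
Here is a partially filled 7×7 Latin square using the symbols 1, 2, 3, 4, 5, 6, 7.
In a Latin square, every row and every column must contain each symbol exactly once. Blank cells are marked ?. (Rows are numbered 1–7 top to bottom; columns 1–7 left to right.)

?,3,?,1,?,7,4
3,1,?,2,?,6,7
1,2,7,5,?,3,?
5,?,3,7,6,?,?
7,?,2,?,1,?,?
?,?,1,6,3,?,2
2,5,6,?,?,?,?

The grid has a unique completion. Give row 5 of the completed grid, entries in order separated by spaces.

Row 1, column 1: row 1 has {1, 3, 4, 7} and column 1 has {1, 2, 3, 5, 7}, leaving only 6.
Row 1, column 3: row 1 has {1, 3, 4, 6, 7} and column 3 has {1, 2, 3, 6, 7}, leaving only 5.
Row 1, column 5: row 1 has {1, 3, 4, 5, 6, 7} and column 5 has {1, 3, 6}, leaving only 2.
Row 2, column 3: row 2 has {1, 2, 3, 6, 7} and column 3 has {1, 2, 3, 5, 6, 7}, leaving only 4.
Row 2, column 5: row 2 has {1, 2, 3, 4, 6, 7} and column 5 has {1, 2, 3, 6}, leaving only 5.
Row 3, column 5: row 3 has {1, 2, 3, 5, 7} and column 5 has {1, 2, 3, 5, 6}, leaving only 4.
Row 3, column 7: row 3 has {1, 2, 3, 4, 5, 7} and column 7 has {2, 4, 7}, leaving only 6.
Row 4, column 2: row 4 has {3, 5, 6, 7} and column 2 has {1, 2, 3, 5}, leaving only 4.
Row 5, column 2: row 5 has {1, 2, 7} and column 2 has {1, 2, 3, 4, 5}, leaving only 6.
Row 4, column 7: row 4 has {3, 4, 5, 6, 7} and column 7 has {2, 4, 6, 7}, leaving only 1.
Row 4, column 6: row 4 has {1, 3, 4, 5, 6, 7} and column 6 has {3, 6, 7}, leaving only 2.
Row 6, column 1: row 6 has {1, 2, 3, 6} and column 1 has {1, 2, 3, 5, 6, 7}, leaving only 4.
Row 6, column 2: row 6 has {1, 2, 3, 4, 6} and column 2 has {1, 2, 3, 4, 5, 6}, leaving only 7.
Row 6, column 6: row 6 has {1, 2, 3, 4, 6, 7} and column 6 has {2, 3, 6, 7}, leaving only 5.
Row 5, column 6: row 5 has {1, 2, 6, 7} and column 6 has {2, 3, 5, 6, 7}, leaving only 4.
Row 5, column 4: row 5 has {1, 2, 4, 6, 7} and column 4 has {1, 2, 5, 6, 7}, leaving only 3.
Row 5, column 7: row 5 has {1, 2, 3, 4, 6, 7} and column 7 has {1, 2, 4, 6, 7}, leaving only 5.
So row 5 reads: 7 6 2 3 1 4 5.

7 6 2 3 1 4 5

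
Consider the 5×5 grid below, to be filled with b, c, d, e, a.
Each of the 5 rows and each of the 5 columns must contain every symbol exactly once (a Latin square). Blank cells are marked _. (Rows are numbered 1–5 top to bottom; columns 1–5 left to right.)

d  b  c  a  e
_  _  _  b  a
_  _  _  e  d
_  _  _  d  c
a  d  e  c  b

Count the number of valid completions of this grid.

Row 2, column 1: eliminating its row and column leaves {c, e}.
Row 2, column 2: eliminating its row and column leaves {c, e}.
Row 2, column 3: eliminating its row and column leaves {d}.
Row 3, column 1: eliminating its row and column leaves {b, c}.
Row 3, column 2: eliminating its row and column leaves {c, a}.
Row 3, column 3: eliminating its row and column leaves {b, a}.
Row 4, column 1: eliminating its row and column leaves {b, e}.
Row 4, column 2: eliminating its row and column leaves {e, a}.
Row 4, column 3: eliminating its row and column leaves {b, a}.
Enumerating the assignments across these blanks that avoid any row or column repeat gives 2 completions.

2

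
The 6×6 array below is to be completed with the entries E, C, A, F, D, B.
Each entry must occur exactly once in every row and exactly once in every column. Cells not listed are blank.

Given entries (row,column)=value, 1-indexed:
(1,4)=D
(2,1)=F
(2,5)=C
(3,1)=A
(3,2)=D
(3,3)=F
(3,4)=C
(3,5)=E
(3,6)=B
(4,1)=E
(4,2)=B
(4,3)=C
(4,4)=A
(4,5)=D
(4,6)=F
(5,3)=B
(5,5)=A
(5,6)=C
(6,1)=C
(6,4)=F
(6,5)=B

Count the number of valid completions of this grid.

4

Row 1, column 1: eliminating its row and column leaves {B}.
Row 1, column 2: eliminating its row and column leaves {E, C, A, F}.
Row 1, column 3: eliminating its row and column leaves {E, A}.
Row 1, column 5: eliminating its row and column leaves {F}.
Row 1, column 6: eliminating its row and column leaves {E, A}.
Row 2, column 2: eliminating its row and column leaves {E, A}.
Row 2, column 3: eliminating its row and column leaves {E, A, D}.
Row 2, column 4: eliminating its row and column leaves {E, B}.
Row 2, column 6: eliminating its row and column leaves {E, A, D}.
Row 5, column 1: eliminating its row and column leaves {D}.
Row 5, column 2: eliminating its row and column leaves {E, F}.
Row 5, column 4: eliminating its row and column leaves {E}.
Row 6, column 2: eliminating its row and column leaves {E, A}.
Row 6, column 3: eliminating its row and column leaves {E, A, D}.
Row 6, column 6: eliminating its row and column leaves {E, A, D}.
Enumerating the assignments across these blanks that avoid any row or column repeat gives 4 completions.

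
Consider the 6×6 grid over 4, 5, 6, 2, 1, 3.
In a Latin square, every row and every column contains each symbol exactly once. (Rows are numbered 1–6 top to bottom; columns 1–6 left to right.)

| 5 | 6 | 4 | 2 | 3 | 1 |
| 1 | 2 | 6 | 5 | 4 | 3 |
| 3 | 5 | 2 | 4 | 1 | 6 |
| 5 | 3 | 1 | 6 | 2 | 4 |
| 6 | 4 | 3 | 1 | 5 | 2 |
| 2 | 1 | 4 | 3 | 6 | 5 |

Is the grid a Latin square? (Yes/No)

No

Every row is a permutation, but column 3 contains 4 twice (at rows 1 and 6).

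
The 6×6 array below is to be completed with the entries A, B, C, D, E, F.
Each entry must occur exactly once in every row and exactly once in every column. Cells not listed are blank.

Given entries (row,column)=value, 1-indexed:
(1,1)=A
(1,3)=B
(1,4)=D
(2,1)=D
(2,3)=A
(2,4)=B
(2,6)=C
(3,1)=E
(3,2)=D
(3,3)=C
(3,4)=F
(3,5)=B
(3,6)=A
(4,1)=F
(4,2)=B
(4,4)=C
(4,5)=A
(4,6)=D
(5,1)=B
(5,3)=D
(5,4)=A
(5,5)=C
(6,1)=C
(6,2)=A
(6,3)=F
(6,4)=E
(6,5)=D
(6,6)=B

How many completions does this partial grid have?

Row 1, column 2: eliminating its row and column leaves {C, E, F}.
Row 1, column 5: eliminating its row and column leaves {E, F}.
Row 1, column 6: eliminating its row and column leaves {E, F}.
Row 2, column 2: eliminating its row and column leaves {E, F}.
Row 2, column 5: eliminating its row and column leaves {E, F}.
Row 4, column 3: eliminating its row and column leaves {E}.
Row 5, column 2: eliminating its row and column leaves {E, F}.
Row 5, column 6: eliminating its row and column leaves {E, F}.
Enumerating the assignments across these blanks that avoid any row or column repeat gives 2 completions.

2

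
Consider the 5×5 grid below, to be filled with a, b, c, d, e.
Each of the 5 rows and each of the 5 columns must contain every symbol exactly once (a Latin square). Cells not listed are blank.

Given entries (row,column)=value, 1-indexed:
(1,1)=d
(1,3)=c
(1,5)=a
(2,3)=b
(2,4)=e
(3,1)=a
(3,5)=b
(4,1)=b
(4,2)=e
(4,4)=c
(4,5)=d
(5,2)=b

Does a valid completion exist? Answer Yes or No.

No

Row 1, column 2: row 1 together with column 2 already contain {a, b, c, d, e} — every symbol — so nothing can go there. The grid has no valid completion.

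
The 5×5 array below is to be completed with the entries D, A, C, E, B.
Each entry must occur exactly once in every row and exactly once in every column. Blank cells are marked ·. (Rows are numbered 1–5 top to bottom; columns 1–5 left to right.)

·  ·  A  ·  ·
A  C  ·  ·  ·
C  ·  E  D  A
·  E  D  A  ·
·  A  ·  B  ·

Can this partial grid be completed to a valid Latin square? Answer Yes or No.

No row or column among the givens repeats a symbol, and propagating forced cells runs into no contradiction.
One valid completion exists (for instance, E D A C B / A C B E D / C B E D A / B E D A C / D A C B E).

Yes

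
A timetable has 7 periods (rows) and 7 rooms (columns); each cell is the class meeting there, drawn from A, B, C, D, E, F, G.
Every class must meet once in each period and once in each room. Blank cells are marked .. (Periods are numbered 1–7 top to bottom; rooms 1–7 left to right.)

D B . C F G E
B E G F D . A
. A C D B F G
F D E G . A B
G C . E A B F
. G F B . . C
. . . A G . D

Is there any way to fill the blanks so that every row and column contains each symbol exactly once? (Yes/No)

No period or room among the givens repeats a symbol, and propagating forced cells runs into no contradiction.
One valid completion exists (for instance, D B A C F G E / B E G F D C A / E A C D B F G / F D E G C A B / G C D E A B F / A G F B E D C / C F B A G E D).

Yes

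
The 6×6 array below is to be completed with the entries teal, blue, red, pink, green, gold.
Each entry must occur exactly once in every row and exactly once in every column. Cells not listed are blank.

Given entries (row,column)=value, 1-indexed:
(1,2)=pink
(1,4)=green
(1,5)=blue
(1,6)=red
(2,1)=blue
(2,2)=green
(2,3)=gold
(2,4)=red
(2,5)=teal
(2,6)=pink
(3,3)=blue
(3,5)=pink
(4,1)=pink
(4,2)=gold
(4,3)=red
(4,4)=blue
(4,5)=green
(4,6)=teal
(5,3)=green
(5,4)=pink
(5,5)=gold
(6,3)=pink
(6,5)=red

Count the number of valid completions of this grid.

Row 1, column 1: eliminating its row and column leaves {teal, gold}.
Row 1, column 3: eliminating its row and column leaves {teal}.
Row 3, column 1: eliminating its row and column leaves {teal, red, green, gold}.
Row 3, column 2: eliminating its row and column leaves {teal, red}.
Row 3, column 4: eliminating its row and column leaves {teal, gold}.
Row 3, column 6: eliminating its row and column leaves {green, gold}.
Row 5, column 1: eliminating its row and column leaves {teal, red}.
Row 5, column 2: eliminating its row and column leaves {teal, blue, red}.
Row 5, column 6: eliminating its row and column leaves {blue}.
Row 6, column 1: eliminating its row and column leaves {teal, green, gold}.
Row 6, column 2: eliminating its row and column leaves {teal, blue}.
Row 6, column 4: eliminating its row and column leaves {teal, gold}.
Row 6, column 6: eliminating its row and column leaves {blue, green, gold}.
Enumerating the assignments across these blanks that avoid any row or column repeat gives 3 completions.

3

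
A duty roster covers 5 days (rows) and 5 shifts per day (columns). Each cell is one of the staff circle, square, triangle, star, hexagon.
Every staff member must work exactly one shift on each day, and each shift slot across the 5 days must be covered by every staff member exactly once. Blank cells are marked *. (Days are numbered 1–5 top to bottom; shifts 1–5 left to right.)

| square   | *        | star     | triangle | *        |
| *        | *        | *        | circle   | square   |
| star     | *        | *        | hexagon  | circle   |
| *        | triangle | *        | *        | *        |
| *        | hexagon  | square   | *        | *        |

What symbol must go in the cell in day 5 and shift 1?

circle

Day 1, shift 2: day 1 has {square, triangle, star} and shift 2 has {triangle, hexagon}, leaving only circle.
Day 1, shift 5: day 1 has {circle, square, triangle, star} and shift 5 has {circle, square}, leaving only hexagon.
Day 2, shift 2: day 2 has {circle, square} and shift 2 has {circle, triangle, hexagon}, leaving only star.
Day 3, shift 2: day 3 has {circle, star, hexagon} and shift 2 has {circle, triangle, star, hexagon}, leaving only square.
Day 3, shift 3: day 3 has {circle, square, star, hexagon} and shift 3 has {square, star}, leaving only triangle.
Day 2, shift 3: day 2 has {circle, square, star} and shift 3 has {square, triangle, star}, leaving only hexagon.
Day 2, shift 1: day 2 has {circle, square, star, hexagon} and shift 1 has {square, star}, leaving only triangle.
Day 5 already has {square, hexagon} and shift 1 already has {square, triangle, star}, so day 5, shift 1 must be circle.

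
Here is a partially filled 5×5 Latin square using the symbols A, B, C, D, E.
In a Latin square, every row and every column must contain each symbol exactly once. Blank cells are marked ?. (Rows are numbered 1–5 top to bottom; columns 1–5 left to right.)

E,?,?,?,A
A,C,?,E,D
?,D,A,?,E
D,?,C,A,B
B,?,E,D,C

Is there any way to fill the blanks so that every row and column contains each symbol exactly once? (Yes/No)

Yes

No row or column among the givens repeats a symbol, and propagating forced cells runs into no contradiction.
One valid completion exists (for instance, E B D C A / A C B E D / C D A B E / D E C A B / B A E D C).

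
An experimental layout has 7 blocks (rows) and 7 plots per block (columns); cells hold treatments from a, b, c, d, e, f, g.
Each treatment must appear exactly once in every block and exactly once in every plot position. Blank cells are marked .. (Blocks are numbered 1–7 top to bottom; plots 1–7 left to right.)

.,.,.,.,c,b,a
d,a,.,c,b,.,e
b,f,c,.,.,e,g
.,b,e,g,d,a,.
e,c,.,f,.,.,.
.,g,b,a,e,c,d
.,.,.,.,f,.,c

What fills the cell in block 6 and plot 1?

f

Block 6 already has {a, b, c, d, e, g} and plot 1 already has {b, d, e}, so block 6, plot 1 must be f.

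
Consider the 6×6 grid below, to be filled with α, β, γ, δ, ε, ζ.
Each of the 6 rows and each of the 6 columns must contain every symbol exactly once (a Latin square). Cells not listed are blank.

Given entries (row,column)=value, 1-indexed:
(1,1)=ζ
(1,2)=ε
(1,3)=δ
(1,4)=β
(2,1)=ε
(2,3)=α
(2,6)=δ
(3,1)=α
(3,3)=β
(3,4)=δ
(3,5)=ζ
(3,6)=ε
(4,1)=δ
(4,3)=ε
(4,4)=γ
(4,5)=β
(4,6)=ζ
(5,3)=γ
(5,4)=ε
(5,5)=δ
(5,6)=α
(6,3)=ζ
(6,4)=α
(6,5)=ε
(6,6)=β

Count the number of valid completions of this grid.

Row 1, column 5: eliminating its row and column leaves {α, γ}.
Row 1, column 6: eliminating its row and column leaves {γ}.
Row 2, column 2: eliminating its row and column leaves {β, γ, ζ}.
Row 2, column 4: eliminating its row and column leaves {ζ}.
Row 2, column 5: eliminating its row and column leaves {γ}.
Row 3, column 2: eliminating its row and column leaves {γ}.
Row 4, column 2: eliminating its row and column leaves {α}.
Row 5, column 1: eliminating its row and column leaves {β}.
Row 5, column 2: eliminating its row and column leaves {β, ζ}.
Row 6, column 1: eliminating its row and column leaves {γ}.
Row 6, column 2: eliminating its row and column leaves {γ, δ}.
Only one assignment across all blanks avoids any row or column repeat, giving 1 completion.

1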